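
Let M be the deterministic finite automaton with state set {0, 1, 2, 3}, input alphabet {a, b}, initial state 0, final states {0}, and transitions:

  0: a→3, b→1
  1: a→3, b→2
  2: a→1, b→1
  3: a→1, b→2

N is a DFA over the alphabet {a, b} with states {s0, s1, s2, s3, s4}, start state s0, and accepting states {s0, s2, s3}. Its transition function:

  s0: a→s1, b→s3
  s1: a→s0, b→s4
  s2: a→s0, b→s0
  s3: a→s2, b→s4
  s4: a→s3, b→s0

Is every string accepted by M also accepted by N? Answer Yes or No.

Yes

Exploring the product automaton M × N from the start pair (0, s0), following both machines on each input symbol, reaches 13 state pairs: (0, s0), (3, s1), (1, s3), (1, s0), (2, s4), (3, s2), (2, s3), (2, s0), (1, s2), (1, s4), (1, s1), (3, s0), (3, s3).
M accepts in {0} and N accepts in {s0, s2, s3}. The reachable pairs whose M-component is accepting are (0, s0); in each of them the N-component is accepting too, so the product for L(M) \ L(N) (M-component accepting, N-component rejecting) has no reachable accepting pair and the difference is empty.
Hence every string in L(M) is also in L(N).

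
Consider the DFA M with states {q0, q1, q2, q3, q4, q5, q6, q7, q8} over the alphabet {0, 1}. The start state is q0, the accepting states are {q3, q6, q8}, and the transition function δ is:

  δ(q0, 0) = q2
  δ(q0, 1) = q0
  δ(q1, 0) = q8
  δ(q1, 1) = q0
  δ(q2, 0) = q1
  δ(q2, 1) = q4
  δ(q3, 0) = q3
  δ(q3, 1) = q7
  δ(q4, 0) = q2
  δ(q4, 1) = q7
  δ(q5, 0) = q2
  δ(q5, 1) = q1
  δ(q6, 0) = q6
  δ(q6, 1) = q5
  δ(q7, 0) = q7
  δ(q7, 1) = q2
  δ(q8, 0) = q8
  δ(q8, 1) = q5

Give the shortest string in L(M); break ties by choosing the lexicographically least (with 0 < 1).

000

A breadth-first search from q0 reaches an accepting state first via the path q0 → q2 → q1 → q8 on input 000.
No string of length < 3 is accepted (BFS exhausts all shorter strings without reaching an accepting state), and 000 is the lexicographically least accepting string of length 3.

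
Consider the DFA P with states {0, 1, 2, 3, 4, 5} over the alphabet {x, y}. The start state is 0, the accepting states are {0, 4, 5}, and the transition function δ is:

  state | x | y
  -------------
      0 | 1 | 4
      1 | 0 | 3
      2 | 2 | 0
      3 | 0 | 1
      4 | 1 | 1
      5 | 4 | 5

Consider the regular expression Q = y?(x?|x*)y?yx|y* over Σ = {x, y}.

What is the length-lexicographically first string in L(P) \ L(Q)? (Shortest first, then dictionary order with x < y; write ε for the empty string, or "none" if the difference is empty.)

The string xx is accepted by P but not by Q.
No shorter string lies in the difference, and xx is the lexicographically first length-2 string in L(P) \ L(Q).

xx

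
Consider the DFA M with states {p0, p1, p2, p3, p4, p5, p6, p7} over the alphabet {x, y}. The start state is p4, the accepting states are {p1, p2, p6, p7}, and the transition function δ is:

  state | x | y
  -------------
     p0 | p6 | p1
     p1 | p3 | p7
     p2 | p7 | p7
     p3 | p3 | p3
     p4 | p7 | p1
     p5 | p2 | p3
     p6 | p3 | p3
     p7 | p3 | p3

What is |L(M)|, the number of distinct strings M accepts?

The useful subgraph on states {p1, p4, p7} is acyclic, so L(M) is finite; the longest accepting path visits 3 useful states, giving maximum string length 2.
Counting accepting paths from p4 by length: 2 of length 1, 1 of length 2. Total 3.

3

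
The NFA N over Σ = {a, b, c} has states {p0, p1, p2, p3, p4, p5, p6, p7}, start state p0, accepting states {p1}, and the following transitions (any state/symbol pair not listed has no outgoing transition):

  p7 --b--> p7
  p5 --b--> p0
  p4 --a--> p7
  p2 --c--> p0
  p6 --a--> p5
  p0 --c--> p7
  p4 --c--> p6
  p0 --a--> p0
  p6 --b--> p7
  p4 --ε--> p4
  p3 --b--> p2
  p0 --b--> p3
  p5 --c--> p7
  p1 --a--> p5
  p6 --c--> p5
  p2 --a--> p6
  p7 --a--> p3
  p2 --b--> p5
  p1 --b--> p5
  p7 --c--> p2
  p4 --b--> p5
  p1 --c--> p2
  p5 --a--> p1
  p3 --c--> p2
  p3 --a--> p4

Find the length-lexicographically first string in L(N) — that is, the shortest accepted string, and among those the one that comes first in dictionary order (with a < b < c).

A breadth-first search from p0 reaches an accepting state first via the path p0 → p3 → p4 → p5 → p1 on input baba.
No string of length < 4 is accepted (BFS exhausts all shorter strings without reaching an accepting state), and baba is the lexicographically least accepting string of length 4.

baba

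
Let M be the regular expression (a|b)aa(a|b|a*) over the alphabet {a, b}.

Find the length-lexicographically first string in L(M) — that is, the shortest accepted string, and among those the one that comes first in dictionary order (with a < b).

By inspection of the expression, no string of length less than 3 matches, and aaa is the lexicographically first match of length 3.

aaa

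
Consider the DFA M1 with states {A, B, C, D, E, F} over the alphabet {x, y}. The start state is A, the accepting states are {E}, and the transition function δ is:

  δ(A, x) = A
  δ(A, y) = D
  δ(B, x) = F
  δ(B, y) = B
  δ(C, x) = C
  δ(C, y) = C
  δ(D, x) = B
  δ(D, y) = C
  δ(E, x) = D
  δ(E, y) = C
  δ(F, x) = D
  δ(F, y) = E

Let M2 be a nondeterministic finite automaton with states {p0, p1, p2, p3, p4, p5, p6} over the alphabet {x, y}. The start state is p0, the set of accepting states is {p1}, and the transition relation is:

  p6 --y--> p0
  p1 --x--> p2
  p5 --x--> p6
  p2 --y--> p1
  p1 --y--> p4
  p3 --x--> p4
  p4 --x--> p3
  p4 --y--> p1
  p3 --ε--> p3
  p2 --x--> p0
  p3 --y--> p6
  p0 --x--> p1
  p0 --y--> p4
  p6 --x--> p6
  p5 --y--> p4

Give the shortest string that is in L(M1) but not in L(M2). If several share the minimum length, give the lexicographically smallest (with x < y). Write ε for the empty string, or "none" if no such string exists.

The string yxyxy is accepted by M1 but not by M2.
No shorter string lies in the difference, and yxyxy is the lexicographically first length-5 string in L(M1) \ L(M2).

yxyxy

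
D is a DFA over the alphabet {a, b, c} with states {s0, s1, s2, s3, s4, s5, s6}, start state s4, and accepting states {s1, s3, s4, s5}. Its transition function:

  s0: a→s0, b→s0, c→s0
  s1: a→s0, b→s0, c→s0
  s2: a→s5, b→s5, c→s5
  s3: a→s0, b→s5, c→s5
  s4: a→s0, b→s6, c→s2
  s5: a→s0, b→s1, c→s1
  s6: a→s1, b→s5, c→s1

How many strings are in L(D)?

The useful subgraph on states {s1, s2, s4, s5, s6} is acyclic, so L(D) is finite; the longest accepting path visits 4 useful states, giving maximum string length 3.
Counting accepting paths from s4 by length: 1 of length 0, 6 of length 2, 8 of length 3. Total 15.

15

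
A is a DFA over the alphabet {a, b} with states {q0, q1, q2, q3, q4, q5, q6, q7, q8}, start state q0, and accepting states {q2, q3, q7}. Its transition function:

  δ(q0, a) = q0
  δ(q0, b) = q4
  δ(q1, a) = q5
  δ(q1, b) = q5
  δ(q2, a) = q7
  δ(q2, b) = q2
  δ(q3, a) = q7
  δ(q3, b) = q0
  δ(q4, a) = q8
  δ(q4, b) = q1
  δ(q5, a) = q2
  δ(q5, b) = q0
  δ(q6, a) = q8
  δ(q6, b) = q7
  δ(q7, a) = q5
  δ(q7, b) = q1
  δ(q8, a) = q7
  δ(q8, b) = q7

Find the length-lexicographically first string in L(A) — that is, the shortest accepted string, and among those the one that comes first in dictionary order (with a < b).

baa

A breadth-first search from q0 reaches an accepting state first via the path q0 → q4 → q8 → q7 on input baa.
No string of length < 3 is accepted (BFS exhausts all shorter strings without reaching an accepting state), and baa is the lexicographically least accepting string of length 3.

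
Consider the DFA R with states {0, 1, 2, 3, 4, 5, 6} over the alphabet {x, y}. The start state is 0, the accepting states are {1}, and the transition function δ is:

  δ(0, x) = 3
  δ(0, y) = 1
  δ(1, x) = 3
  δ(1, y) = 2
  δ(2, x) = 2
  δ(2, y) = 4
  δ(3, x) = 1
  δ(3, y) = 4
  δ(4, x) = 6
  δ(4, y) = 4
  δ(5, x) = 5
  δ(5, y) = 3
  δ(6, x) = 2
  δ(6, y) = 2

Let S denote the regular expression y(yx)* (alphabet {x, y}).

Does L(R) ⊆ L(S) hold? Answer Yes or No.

The string xx is in L(R) but not in L(S).
So L(R) ⊄ L(S).

No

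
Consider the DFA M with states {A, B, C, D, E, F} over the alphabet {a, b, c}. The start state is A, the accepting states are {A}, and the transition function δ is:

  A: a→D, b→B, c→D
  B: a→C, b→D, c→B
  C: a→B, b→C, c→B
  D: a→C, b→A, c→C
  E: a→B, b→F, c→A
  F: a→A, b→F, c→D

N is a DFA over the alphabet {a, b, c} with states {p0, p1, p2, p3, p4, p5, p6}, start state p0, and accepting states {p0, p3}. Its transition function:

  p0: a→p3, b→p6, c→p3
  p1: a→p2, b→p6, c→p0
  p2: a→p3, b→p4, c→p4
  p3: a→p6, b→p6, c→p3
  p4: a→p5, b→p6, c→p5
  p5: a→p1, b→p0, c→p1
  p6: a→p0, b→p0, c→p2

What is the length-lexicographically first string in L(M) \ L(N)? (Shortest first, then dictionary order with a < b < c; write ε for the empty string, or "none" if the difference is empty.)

ab

The string ab is accepted by M but not by N.
No shorter string lies in the difference, and ab is the lexicographically first length-2 string in L(M) \ L(N).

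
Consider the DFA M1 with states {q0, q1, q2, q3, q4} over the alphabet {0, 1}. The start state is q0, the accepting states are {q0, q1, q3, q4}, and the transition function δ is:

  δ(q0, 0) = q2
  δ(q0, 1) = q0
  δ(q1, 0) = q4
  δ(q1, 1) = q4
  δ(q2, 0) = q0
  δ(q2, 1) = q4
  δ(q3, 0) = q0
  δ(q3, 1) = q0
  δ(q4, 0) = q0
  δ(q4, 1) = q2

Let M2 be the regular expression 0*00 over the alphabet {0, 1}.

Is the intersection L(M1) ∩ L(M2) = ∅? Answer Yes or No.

No

The string 00 is accepted by both M1 and M2.
Hence L(M1) ∩ L(M2) ≠ ∅.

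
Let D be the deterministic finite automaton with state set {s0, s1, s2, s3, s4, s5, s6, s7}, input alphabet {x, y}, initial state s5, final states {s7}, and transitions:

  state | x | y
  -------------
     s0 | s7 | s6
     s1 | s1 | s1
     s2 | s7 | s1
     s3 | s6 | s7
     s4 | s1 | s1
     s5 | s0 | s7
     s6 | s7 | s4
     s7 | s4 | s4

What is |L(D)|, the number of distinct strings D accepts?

The useful subgraph on states {s0, s5, s6, s7} is acyclic, so L(D) is finite; the longest accepting path visits 4 useful states, giving maximum string length 3.
Counting accepting paths from s5 by length: 1 of length 1, 1 of length 2, 1 of length 3. Total 3.

3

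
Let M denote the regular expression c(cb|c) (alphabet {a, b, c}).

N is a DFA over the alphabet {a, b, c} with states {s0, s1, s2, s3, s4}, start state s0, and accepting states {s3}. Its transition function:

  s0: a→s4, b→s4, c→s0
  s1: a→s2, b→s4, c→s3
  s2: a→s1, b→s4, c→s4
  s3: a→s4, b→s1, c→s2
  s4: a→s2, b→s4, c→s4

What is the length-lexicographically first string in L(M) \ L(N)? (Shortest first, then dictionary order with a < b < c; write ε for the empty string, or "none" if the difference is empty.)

The string cc is accepted by M but not by N.
No shorter string lies in the difference, and cc is the lexicographically first length-2 string in L(M) \ L(N).

cc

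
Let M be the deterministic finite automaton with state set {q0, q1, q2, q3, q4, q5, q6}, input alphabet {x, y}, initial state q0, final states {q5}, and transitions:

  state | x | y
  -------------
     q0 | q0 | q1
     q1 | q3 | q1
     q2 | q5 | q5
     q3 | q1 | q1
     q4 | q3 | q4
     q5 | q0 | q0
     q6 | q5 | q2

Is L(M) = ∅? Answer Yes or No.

Yes

The states reachable from the start state are {q0, q1, q3}.
None of the accepting states {q5} is reachable, so no string is accepted and L(M) = ∅.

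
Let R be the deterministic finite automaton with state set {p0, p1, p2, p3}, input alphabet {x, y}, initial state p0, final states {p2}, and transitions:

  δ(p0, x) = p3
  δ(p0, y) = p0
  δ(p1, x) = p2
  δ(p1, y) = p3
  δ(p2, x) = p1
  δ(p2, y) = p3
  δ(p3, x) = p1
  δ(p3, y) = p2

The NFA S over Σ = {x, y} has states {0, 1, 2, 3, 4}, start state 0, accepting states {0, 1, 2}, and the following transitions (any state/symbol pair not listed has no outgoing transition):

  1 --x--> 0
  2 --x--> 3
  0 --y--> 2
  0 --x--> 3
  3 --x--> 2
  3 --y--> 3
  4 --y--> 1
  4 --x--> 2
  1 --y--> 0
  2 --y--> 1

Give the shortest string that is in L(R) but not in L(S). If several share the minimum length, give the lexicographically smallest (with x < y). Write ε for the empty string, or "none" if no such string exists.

The string xy is accepted by R but not by S.
No shorter string lies in the difference, and xy is the lexicographically first length-2 string in L(R) \ L(S).

xy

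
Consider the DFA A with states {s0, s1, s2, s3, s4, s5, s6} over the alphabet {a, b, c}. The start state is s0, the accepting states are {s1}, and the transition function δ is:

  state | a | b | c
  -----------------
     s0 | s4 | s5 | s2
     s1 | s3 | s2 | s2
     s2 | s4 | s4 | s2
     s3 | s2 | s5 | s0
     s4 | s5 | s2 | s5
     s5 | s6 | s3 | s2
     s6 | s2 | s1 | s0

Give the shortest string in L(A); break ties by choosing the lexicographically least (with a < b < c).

bab

A breadth-first search from s0 reaches an accepting state first via the path s0 → s5 → s6 → s1 on input bab.
No string of length < 3 is accepted (BFS exhausts all shorter strings without reaching an accepting state), and bab is the lexicographically least accepting string of length 3.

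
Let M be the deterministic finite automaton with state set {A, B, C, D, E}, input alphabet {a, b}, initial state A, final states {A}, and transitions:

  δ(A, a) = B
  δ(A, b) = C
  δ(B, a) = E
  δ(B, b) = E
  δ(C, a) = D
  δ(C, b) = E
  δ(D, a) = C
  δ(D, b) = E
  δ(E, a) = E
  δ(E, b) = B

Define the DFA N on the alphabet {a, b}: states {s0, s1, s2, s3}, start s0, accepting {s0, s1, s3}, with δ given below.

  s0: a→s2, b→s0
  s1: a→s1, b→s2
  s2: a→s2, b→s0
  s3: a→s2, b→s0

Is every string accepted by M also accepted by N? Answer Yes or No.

Exploring the product automaton M × N from the start pair (A, s0), following both machines on each input symbol, reaches 8 state pairs: (A, s0), (B, s2), (C, s0), (E, s2), (E, s0), (D, s2), (B, s0), (C, s2).
M accepts in {A} and N accepts in {s0, s1, s3}. The reachable pairs whose M-component is accepting are (A, s0); in each of them the N-component is accepting too, so the product for L(M) \ L(N) (M-component accepting, N-component rejecting) has no reachable accepting pair and the difference is empty.
Hence every string in L(M) is also in L(N).

Yes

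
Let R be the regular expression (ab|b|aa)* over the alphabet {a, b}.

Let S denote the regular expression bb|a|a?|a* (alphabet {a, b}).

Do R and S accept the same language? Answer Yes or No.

The string b is accepted by R but rejected by S.
So L(R) ≠ L(S).

No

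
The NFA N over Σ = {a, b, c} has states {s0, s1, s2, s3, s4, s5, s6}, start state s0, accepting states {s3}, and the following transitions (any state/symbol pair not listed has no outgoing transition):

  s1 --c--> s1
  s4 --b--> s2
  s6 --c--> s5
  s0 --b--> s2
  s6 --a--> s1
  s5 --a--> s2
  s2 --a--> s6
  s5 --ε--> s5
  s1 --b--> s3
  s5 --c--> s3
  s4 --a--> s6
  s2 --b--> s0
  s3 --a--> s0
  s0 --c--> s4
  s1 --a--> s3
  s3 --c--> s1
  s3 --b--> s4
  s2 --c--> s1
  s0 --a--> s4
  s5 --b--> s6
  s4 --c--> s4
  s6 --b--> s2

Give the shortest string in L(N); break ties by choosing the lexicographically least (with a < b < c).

bca

A breadth-first search from s0 reaches an accepting state first via the path s0 → s2 → s1 → s3 on input bca.
No string of length < 3 is accepted (BFS exhausts all shorter strings without reaching an accepting state), and bca is the lexicographically least accepting string of length 3.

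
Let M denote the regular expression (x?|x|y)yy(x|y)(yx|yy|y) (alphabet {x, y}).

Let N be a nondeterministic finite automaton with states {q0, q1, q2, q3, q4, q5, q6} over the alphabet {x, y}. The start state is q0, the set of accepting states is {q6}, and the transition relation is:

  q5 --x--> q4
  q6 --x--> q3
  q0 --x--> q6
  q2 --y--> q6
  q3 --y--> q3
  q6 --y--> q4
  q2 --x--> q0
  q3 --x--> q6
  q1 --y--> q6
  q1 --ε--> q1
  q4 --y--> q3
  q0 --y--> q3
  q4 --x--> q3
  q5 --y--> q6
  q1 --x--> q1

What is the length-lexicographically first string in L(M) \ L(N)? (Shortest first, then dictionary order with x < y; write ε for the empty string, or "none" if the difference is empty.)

The string yyxy is accepted by M but not by N.
No shorter string lies in the difference, and yyxy is the lexicographically first length-4 string in L(M) \ L(N).

yyxy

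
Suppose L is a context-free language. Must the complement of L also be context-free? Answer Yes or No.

CFLs are closed under union, so if they were also closed under complement they would be closed under intersection by De Morgan (L₁ ∩ L₂ is the complement of the union of the complements). But {aⁿbⁿcᵐ} ∩ {aᵐbⁿcⁿ} = {aⁿbⁿcⁿ} is not context-free although both operands are.

No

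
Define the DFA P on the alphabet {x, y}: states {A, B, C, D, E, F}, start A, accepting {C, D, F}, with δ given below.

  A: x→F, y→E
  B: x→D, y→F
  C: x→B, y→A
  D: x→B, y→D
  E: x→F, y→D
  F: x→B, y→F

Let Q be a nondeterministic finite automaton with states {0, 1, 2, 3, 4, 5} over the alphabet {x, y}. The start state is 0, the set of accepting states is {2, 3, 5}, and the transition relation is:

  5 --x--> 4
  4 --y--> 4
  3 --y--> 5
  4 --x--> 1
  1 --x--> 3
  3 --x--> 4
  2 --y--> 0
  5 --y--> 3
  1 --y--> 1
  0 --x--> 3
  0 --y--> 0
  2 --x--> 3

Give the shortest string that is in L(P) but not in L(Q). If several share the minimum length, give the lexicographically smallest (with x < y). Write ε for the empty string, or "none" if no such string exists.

yy

The string yy is accepted by P but not by Q.
No shorter string lies in the difference, and yy is the lexicographically first length-2 string in L(P) \ L(Q).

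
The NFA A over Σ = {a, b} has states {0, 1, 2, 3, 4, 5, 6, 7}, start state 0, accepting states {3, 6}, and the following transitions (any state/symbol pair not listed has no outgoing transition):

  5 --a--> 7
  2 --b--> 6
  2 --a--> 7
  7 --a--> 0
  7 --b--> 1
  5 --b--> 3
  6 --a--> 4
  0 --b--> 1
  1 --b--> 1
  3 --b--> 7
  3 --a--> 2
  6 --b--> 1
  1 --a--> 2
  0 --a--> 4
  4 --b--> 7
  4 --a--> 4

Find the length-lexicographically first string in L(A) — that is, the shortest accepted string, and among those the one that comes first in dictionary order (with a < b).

A breadth-first search from 0 reaches an accepting state first via the path 0 → 1 → 2 → 6 on input bab.
No string of length < 3 is accepted (BFS exhausts all shorter strings without reaching an accepting state), and bab is the lexicographically least accepting string of length 3.

bab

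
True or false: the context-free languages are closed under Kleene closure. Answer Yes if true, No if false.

If S₁ is the start symbol of a grammar for L, the grammar with new start symbol S and productions S → S₁S | ε generates L*.
So the context-free languages are closed under Kleene star.

Yes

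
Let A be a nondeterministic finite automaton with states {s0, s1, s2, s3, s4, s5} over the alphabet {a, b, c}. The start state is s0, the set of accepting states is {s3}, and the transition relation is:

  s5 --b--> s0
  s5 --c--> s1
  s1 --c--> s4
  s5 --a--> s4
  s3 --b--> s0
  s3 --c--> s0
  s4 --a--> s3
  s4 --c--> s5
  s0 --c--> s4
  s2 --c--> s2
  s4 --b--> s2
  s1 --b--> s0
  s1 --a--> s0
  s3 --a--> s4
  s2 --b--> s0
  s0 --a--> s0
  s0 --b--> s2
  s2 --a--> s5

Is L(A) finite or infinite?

State s0 is reachable from the start and can reach an accepting state, and it lies on the cycle s0 → s0.
Traversing that cycle any number of times yields accepted strings of unbounded length, so the language is infinite.

infinite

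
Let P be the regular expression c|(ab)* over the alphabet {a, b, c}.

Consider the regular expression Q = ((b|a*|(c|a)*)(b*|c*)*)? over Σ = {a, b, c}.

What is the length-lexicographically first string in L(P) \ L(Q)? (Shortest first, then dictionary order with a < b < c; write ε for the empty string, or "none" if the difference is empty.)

abab

The string abab is accepted by P but not by Q.
No shorter string lies in the difference, and abab is the lexicographically first length-4 string in L(P) \ L(Q).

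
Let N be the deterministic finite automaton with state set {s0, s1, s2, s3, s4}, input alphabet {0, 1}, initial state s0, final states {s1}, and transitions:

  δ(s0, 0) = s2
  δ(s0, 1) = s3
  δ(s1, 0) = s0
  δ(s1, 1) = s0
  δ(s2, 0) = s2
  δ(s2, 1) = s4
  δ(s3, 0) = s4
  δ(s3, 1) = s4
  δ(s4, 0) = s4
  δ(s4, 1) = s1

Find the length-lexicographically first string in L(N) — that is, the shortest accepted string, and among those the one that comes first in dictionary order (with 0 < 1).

011

A breadth-first search from s0 reaches an accepting state first via the path s0 → s2 → s4 → s1 on input 011.
No string of length < 3 is accepted (BFS exhausts all shorter strings without reaching an accepting state), and 011 is the lexicographically least accepting string of length 3.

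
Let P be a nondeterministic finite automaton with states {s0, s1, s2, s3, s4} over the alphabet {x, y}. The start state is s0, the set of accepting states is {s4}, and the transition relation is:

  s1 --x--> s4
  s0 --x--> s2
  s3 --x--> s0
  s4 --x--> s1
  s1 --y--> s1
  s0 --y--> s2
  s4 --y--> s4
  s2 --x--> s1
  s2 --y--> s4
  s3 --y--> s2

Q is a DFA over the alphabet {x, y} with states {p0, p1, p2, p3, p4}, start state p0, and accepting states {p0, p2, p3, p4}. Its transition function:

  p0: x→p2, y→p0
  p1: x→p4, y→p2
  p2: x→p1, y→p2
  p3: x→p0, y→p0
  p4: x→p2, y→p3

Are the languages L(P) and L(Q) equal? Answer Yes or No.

The string yxx is accepted by P but rejected by Q.
So L(P) ≠ L(Q).

No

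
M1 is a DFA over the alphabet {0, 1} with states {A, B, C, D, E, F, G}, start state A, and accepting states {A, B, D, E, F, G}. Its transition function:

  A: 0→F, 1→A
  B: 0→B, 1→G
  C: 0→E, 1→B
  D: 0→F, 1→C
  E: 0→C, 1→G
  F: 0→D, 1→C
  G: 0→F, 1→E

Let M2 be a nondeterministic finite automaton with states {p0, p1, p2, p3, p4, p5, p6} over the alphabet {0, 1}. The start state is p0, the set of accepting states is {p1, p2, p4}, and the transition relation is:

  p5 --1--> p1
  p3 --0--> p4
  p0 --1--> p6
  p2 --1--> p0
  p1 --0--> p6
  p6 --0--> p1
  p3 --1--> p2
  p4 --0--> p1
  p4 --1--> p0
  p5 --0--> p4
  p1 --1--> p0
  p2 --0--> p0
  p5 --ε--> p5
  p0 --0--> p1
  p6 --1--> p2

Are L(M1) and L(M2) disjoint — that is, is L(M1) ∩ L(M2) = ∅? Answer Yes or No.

The string 0 is accepted by both M1 and M2.
Hence L(M1) ∩ L(M2) ≠ ∅.

No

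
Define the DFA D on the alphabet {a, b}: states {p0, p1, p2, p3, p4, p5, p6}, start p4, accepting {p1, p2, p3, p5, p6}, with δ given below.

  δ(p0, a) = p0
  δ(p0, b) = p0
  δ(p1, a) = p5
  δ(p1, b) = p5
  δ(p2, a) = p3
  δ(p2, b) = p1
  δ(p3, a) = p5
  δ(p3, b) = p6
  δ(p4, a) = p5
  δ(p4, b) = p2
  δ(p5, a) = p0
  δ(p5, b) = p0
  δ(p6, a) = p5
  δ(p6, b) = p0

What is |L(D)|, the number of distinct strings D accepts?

The useful subgraph on states {p1, p2, p3, p4, p5, p6} is acyclic, so L(D) is finite; the longest accepting path visits 5 useful states, giving maximum string length 4.
Counting accepting paths from p4 by length: 2 of length 1, 2 of length 2, 4 of length 3, 1 of length 4. Total 9.

9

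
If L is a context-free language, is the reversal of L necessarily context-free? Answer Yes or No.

Reversing the right-hand side of every production of a context-free grammar for L gives a context-free grammar for Lᴿ (induction on derivation length).
So the context-free languages are closed under reversal.

Yes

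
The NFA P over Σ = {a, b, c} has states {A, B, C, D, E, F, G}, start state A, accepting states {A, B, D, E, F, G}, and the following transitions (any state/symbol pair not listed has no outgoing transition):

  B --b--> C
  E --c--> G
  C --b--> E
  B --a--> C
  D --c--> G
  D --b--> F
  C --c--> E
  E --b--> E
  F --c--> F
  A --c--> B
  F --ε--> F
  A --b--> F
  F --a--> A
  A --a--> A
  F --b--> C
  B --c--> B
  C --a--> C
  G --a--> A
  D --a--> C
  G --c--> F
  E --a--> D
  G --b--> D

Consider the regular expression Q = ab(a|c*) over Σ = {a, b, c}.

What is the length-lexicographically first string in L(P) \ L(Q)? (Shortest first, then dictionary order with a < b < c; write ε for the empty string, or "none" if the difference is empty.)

ε

The empty string ε is accepted by P but not by Q.
Since ε is the unique shortest string, it is the required witness.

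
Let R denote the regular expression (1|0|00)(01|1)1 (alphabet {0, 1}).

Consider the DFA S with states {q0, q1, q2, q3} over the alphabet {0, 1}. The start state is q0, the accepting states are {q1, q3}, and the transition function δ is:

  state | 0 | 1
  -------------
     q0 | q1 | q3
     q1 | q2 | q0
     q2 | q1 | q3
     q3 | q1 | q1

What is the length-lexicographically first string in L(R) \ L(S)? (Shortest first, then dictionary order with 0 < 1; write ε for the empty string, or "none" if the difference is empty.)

111

The string 111 is accepted by R but not by S.
No shorter string lies in the difference, and 111 is the lexicographically first length-3 string in L(R) \ L(S).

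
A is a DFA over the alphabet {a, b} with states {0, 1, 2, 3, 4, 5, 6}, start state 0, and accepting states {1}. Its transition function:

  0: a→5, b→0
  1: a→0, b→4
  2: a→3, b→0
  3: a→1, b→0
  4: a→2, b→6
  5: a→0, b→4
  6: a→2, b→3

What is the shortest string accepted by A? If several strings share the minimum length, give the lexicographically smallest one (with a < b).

A breadth-first search from 0 reaches an accepting state first via the path 0 → 5 → 4 → 2 → 3 → 1 on input abaaa.
No string of length < 5 is accepted (BFS exhausts all shorter strings without reaching an accepting state), and abaaa is the lexicographically least accepting string of length 5.

abaaa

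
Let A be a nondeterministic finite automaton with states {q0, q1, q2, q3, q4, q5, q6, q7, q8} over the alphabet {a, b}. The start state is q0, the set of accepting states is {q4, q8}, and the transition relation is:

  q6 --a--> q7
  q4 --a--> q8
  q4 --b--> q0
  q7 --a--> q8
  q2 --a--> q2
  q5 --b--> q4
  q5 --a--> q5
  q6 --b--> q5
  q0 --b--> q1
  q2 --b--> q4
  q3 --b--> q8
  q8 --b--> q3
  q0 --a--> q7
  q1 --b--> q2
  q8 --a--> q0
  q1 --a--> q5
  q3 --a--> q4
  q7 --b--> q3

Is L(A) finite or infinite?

infinite

State q2 is reachable from the start and can reach an accepting state, and it lies on the cycle q2 → q2.
Traversing that cycle any number of times yields accepted strings of unbounded length, so the language is infinite.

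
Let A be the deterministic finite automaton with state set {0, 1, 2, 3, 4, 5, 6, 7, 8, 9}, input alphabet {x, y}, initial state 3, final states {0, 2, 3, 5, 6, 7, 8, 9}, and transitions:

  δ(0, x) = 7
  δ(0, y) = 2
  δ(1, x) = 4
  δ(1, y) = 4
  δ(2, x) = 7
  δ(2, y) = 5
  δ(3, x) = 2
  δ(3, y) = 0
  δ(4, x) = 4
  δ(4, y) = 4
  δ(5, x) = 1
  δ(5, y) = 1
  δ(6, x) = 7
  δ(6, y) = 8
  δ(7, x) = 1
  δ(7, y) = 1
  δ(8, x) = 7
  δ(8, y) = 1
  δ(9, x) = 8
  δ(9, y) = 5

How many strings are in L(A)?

9

The useful subgraph on states {0, 2, 3, 5, 7} is acyclic, so L(A) is finite; the longest accepting path visits 4 useful states, giving maximum string length 3.
Counting accepting paths from 3 by length: 1 of length 0, 2 of length 1, 4 of length 2, 2 of length 3. Total 9.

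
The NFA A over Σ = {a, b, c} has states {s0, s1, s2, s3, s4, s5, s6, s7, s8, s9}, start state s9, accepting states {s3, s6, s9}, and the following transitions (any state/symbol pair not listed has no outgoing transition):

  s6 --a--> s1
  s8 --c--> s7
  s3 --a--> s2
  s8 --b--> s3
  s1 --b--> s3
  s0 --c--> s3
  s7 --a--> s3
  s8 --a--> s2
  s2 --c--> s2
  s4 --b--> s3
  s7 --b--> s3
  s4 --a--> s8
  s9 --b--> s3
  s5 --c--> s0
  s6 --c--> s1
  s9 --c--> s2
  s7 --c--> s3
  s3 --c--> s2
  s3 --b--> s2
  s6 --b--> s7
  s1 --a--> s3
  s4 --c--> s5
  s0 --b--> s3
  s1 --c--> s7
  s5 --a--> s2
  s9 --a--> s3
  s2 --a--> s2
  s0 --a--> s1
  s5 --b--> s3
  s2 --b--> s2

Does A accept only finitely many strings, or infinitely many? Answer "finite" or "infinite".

The useful states (reachable from s9 and able to reach an accepting state) are {s3, s9}.
Restricted to these states the transition graph has no cycle, so every accepting path has bounded length and L is finite.

finite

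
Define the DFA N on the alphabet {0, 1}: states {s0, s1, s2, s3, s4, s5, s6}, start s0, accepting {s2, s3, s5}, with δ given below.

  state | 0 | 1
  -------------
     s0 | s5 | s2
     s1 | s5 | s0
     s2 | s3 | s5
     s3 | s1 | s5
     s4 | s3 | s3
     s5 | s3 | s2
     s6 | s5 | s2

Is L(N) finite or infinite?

infinite

State s0 is reachable from the start and can reach an accepting state, and it lies on the cycle s0 → s2 → s3 → s1 → s0.
Traversing that cycle any number of times yields accepted strings of unbounded length, so the language is infinite.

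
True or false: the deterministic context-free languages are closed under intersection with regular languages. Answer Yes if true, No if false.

Yes

Run the DPDA and a DFA for the regular language in lock-step (product of the two finite controls, one shared stack, the DFA component advancing only on genuine input moves); the result is still deterministic and accepts when both components accept.
So the deterministic context-free languages are closed under intersection with a regular language.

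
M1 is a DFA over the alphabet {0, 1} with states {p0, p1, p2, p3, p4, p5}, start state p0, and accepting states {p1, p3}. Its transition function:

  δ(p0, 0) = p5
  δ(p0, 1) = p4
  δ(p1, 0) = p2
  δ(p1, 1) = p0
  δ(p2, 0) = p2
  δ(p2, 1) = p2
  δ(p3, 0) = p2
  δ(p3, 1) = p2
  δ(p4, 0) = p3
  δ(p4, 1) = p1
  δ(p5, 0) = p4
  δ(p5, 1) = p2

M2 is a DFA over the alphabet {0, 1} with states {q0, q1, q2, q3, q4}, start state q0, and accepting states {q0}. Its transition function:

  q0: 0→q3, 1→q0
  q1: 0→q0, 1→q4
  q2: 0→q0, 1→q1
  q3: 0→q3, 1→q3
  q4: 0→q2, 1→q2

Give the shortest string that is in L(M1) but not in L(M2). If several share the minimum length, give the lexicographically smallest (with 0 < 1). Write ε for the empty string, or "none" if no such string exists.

The string 10 is accepted by M1 but not by M2.
No shorter string lies in the difference, and 10 is the lexicographically first length-2 string in L(M1) \ L(M2).

10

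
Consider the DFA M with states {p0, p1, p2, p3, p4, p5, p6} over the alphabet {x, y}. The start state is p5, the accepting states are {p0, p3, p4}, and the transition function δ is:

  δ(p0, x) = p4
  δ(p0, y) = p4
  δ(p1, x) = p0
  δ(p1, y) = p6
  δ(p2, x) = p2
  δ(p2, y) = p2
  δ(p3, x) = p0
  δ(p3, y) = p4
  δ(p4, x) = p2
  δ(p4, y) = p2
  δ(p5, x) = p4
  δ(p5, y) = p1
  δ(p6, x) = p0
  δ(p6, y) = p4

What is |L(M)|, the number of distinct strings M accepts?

8

The useful subgraph on states {p0, p1, p4, p5, p6} is acyclic, so L(M) is finite; the longest accepting path visits 5 useful states, giving maximum string length 4.
Counting accepting paths from p5 by length: 1 of length 1, 1 of length 2, 4 of length 3, 2 of length 4. Total 8.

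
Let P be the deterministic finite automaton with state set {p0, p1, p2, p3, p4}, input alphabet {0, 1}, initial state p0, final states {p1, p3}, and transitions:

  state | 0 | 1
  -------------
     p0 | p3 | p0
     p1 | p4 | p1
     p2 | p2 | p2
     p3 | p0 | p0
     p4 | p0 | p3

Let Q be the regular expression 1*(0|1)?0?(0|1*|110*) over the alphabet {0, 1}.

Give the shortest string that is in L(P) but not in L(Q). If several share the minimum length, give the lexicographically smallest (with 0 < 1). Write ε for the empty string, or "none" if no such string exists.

010

The string 010 is accepted by P but not by Q.
No shorter string lies in the difference, and 010 is the lexicographically first length-3 string in L(P) \ L(Q).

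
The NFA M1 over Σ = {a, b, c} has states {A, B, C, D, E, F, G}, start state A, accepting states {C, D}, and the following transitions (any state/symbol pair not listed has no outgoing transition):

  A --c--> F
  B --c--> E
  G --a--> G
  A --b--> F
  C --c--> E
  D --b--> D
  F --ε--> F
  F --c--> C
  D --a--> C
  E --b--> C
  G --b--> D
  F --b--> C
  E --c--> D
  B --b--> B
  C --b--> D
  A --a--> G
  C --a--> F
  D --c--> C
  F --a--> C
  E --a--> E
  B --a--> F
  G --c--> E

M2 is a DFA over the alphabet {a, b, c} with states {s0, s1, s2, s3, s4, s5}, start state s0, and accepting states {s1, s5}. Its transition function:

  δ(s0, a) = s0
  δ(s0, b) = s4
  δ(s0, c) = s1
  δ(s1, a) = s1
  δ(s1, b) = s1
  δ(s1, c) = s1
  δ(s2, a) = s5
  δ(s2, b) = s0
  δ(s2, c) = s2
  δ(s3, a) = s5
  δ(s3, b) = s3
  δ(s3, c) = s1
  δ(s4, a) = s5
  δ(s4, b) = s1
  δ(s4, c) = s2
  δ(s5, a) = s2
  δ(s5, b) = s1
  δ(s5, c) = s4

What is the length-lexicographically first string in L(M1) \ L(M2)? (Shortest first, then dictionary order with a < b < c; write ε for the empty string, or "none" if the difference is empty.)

ab

The string ab is accepted by M1 but not by M2.
No shorter string lies in the difference, and ab is the lexicographically first length-2 string in L(M1) \ L(M2).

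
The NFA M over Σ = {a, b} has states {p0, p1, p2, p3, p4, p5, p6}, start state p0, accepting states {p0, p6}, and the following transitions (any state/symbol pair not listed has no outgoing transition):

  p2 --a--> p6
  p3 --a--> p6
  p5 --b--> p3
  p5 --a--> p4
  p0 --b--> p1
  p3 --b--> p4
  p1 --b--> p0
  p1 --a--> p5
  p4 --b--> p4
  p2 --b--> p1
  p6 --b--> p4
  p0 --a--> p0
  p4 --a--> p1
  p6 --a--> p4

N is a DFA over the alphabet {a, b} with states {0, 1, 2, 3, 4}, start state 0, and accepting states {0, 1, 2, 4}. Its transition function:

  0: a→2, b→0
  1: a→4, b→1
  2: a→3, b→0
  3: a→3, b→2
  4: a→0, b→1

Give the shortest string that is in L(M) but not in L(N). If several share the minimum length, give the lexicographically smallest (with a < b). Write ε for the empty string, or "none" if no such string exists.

aa

The string aa is accepted by M but not by N.
No shorter string lies in the difference, and aa is the lexicographically first length-2 string in L(M) \ L(N).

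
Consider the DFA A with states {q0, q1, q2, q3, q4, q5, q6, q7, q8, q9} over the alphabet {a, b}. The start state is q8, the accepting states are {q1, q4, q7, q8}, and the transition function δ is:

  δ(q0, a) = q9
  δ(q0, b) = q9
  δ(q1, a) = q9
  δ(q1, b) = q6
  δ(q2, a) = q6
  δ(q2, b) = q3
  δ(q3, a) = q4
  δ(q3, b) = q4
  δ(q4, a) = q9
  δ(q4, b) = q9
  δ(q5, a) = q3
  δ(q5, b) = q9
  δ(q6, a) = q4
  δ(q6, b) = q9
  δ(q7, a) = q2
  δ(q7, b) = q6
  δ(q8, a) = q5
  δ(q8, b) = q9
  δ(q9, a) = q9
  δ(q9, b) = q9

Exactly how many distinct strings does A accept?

3

The useful subgraph on states {q3, q4, q5, q8} is acyclic, so L(A) is finite; the longest accepting path visits 4 useful states, giving maximum string length 3.
Counting accepting paths from q8 by length: 1 of length 0, 2 of length 3. Total 3.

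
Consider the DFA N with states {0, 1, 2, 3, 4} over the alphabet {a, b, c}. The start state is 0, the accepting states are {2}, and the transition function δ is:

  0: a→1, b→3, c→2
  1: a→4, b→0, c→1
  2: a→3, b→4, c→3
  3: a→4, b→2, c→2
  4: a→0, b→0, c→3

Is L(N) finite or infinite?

State 0 is reachable from the start and can reach an accepting state, and it lies on the cycle 0 → 1 → 0.
Traversing that cycle any number of times yields accepted strings of unbounded length, so the language is infinite.

infinite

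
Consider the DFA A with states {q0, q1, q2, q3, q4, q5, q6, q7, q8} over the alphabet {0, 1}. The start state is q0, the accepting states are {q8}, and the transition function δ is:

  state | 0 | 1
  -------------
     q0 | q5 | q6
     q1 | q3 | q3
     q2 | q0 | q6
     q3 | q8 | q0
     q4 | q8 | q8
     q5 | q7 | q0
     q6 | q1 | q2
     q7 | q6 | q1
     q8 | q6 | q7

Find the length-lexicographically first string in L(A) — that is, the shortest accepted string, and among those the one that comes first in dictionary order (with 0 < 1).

1000

A breadth-first search from q0 reaches an accepting state first via the path q0 → q6 → q1 → q3 → q8 on input 1000.
No string of length < 4 is accepted (BFS exhausts all shorter strings without reaching an accepting state), and 1000 is the lexicographically least accepting string of length 4.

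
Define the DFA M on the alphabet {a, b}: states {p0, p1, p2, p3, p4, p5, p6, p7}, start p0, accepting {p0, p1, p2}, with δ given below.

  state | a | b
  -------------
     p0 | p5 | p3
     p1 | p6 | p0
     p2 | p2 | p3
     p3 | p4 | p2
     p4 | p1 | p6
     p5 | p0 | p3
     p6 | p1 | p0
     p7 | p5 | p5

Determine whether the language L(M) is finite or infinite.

State p2 is reachable from the start and can reach an accepting state, and it lies on the cycle p2 → p2.
Traversing that cycle any number of times yields accepted strings of unbounded length, so the language is infinite.

infinite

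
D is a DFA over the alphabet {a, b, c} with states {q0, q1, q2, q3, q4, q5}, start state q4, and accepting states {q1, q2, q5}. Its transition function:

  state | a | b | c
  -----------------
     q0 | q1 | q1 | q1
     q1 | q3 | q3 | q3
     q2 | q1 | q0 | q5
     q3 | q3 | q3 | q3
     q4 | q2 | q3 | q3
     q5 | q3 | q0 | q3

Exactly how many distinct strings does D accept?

The useful subgraph on states {q0, q1, q2, q4, q5} is acyclic, so L(D) is finite; the longest accepting path visits 5 useful states, giving maximum string length 4.
Counting accepting paths from q4 by length: 1 of length 1, 2 of length 2, 3 of length 3, 3 of length 4. Total 9.

9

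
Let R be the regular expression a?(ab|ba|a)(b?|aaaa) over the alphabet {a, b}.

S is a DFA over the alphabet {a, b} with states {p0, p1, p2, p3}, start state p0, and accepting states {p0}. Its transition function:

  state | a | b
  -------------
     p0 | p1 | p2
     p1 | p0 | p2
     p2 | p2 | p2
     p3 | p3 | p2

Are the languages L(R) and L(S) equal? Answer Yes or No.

The string a is accepted by R but rejected by S.
So L(R) ≠ L(S).

No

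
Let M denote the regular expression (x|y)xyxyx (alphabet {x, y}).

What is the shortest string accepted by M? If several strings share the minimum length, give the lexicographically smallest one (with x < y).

xxyxyx

By inspection of the expression, no string of length less than 6 matches, and xxyxyx is the lexicographically first match of length 6.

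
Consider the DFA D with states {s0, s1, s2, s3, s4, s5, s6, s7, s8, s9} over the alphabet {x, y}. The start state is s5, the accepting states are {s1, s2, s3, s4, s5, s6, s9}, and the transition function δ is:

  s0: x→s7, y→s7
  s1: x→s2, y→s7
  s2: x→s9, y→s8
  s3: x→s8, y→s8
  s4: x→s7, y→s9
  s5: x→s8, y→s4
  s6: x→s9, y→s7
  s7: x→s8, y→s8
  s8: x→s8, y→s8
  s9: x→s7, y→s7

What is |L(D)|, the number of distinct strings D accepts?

3

The useful subgraph on states {s4, s5, s9} is acyclic, so L(D) is finite; the longest accepting path visits 3 useful states, giving maximum string length 2.
Counting accepting paths from s5 by length: 1 of length 0, 1 of length 1, 1 of length 2. Total 3.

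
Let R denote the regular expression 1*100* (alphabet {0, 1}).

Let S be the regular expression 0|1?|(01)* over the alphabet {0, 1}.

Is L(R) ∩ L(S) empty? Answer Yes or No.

Yes

Converting the expression R to a DFA (subset construction, then merging equivalent states) gives the minimal DFA with states {r0, r1, r2, r3}, start state r0, accepting states {r3} and transitions r0: 0→r1, 1→r2; r1: 0→r1, 1→r1; r2: 0→r3, 1→r2; r3: 0→r3, 1→r1.
Converting the expression S to a DFA (subset construction, then merging equivalent states) gives the minimal DFA with states {s0, s1, s2, s3, s4, s5}, start state s0, accepting states {s0, s1, s2, s4} and transitions s0: 0→s1, 1→s2; s1: 0→s3, 1→s4; s2: 0→s3, 1→s3; s3: 0→s3, 1→s3; s4: 0→s5, 1→s3; s5: 0→s3, 1→s4.
Exploring the product automaton R × S from the start pair (r0, s0), following both machines on each input symbol, reaches 8 state pairs: (r0, s0), (r1, s1), (r2, s2), (r1, s3), (r1, s4), (r3, s3), (r2, s3), (r1, s5).
R accepts in {r3} and S accepts in {s0, s1, s2, s4}; no reachable pair has both components accepting, so no string drives both machines to acceptance simultaneously and L(R) ∩ L(S) = ∅.
So no string is accepted by both, and the intersection is empty.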